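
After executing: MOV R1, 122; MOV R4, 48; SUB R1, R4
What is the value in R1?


Register state trace:
  MOV R1, 122  → R1 = 122
  MOV R4, 48  → R4 = 48
  SUB R1, R4  → R1 = 122 - 48 = 74
Final: R1 = 74

74


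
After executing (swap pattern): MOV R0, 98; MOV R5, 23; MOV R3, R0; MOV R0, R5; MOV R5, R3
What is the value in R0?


Register state trace (swap pattern):
  MOV R0, 98  → R0 = 98
  MOV R5, 23  → R5 = 23
  MOV R3, R0  → R3 = 98  (save R0)
  MOV R0, R5  → R0 = 23  (R0 gets R5's value)
  MOV R5, R3  → R5 = 98  (R5 gets saved value)
Final: R0 = 23

23


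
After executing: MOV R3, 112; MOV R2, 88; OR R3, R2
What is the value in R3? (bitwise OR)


Register state trace:
  MOV R3, 112  → R3 = 112 (0b01110000)
  MOV R2, 88  → R2 = 88 (0b01011000)
  OR R3, R2   → R3 = 112 OR 88 = 120 (0b01111000)
Final: R3 = 120

120


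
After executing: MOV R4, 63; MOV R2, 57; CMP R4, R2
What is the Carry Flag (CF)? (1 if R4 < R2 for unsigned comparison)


Register state trace:
  MOV R4, 63  → R4 = 63
  MOV R2, 57  → R2 = 57
  CMP R4, R2  → unsigned 63 - 57: no borrow
  63 >= 57, so CF = 0
CF = 0

0


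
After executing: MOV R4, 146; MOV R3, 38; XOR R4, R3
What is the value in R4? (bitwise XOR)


Register state trace:
  MOV R4, 146  → R4 = 146 (0b10010010)
  MOV R3, 38  → R3 = 38 (0b00100110)
  XOR R4, R3  → R4 = 146 XOR 38 = 180 (0b10110100)
Final: R4 = 180

180


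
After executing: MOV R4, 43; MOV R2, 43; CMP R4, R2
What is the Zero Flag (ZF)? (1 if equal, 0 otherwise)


Register state trace:
  MOV R4, 43  → R4 = 43
  MOV R2, 43  → R2 = 43
  CMP R4, R2  → computes 43 - 43 = 0
  Result is zero, so values are equal
ZF = 1

1


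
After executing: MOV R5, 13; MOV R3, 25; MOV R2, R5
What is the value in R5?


Register state trace:
  MOV R5, 13  → R5 = 13
  MOV R3, 25  → R3 = 25
  MOV R2, R5  → R2 = 13
Final: R5 = 13

13


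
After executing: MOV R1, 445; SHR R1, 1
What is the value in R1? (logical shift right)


Register state trace:
  MOV R1, 445  → R1 = 445
  SHR R1, 1  → R1 = 445 >> 1 = 445 // 2^1 = 222
Final: R1 = 222

222


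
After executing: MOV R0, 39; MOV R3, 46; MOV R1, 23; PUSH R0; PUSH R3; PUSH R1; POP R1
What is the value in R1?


Stack trace (top is rightmost):
  MOV R0, 39  → R0 = 39
  MOV R3, 46  → R3 = 46
  MOV R1, 23  → R1 = 23
  PUSH R0  → stack: [39]
  PUSH R3  → stack: [39, 46]
  PUSH R1  → stack: [39, 46, 23]
  POP R1  → R1 = 23, stack: [39, 46]
Final: R1 = 23

23


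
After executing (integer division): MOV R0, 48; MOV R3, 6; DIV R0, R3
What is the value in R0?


Register state trace:
  MOV R0, 48  → R0 = 48
  MOV R3, 6  → R3 = 6
  DIV R0, R3  → R0 = 48 // 6 = 8
Final: R0 = 8

8


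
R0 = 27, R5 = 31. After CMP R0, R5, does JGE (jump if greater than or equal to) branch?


Trace:
  R0 = 27, R5 = 31
  CMP R0, R5  → compares 27 vs 31
  JGE checks: is 27 greater than or equal to 31?
  27 < 31, so condition is false
Branch taken: No

No


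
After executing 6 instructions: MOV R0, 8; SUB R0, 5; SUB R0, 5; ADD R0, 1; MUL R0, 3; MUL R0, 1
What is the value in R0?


Register state trace:
  MOV R0, 8  → R0 = 8
  SUB R0, 5  → R0 = 8 - 5 = 3
  SUB R0, 5  → R0 = 3 - 5 = -2
  ADD R0, 1  → R0 = -2 + 1 = -1
  MUL R0, 3  → R0 = -1 * 3 = -3
  MUL R0, 1  → R0 = -3 * 1 = -3
Final: R0 = -3

-3


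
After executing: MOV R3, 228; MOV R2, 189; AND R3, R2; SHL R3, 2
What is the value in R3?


Register state trace:
  MOV R3, 228  → R3 = 228 (0b11100100)
  MOV R2, 189  → R2 = 189 (0b10111101)
  AND R3, R2  → R3 = 228 AND 189 = 164 (0b10100100)
  SHL R3, 2  → R3 = 164 << 2 = 656
Final: R3 = 656

656


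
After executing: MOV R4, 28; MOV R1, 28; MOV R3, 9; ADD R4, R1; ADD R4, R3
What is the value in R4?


Register state trace:
  MOV R4, 28  → R4 = 28
  MOV R1, 28  → R1 = 28
  MOV R3, 9  → R3 = 9
  ADD R4, R1  → R4 = 28 + 28 = 56
  ADD R4, R3  → R4 = 56 + 9 = 65
Final: R4 = 65

65


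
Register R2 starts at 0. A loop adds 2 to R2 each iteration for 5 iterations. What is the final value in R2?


Starting value: R2 = 0
  Iter 1: R2 = 0 + 2 = 2
  Iter 2: R2 = 2 + 2 = 4
  Iter 3: R2 = 4 + 2 = 6
  Iter 4: R2 = 6 + 2 = 8
  Iter 5: R2 = 8 + 2 = 10
Final: R2 = 10

10


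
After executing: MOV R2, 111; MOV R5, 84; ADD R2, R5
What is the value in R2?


Register state trace:
  MOV R2, 111  → R2 = 111
  MOV R5, 84  → R5 = 84
  ADD R2, R5  → R2 = 111 + 84 = 195
Final: R2 = 195

195


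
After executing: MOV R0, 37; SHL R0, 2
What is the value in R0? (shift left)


Register state trace:
  MOV R0, 37  → R0 = 37
  SHL R0, 2  → R0 = 37 << 2 = 37 * 2^2 = 148
Final: R0 = 148

148


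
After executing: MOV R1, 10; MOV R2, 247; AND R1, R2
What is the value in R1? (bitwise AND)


Register state trace:
  MOV R1, 10  → R1 = 10 (0b00001010)
  MOV R2, 247  → R2 = 247 (0b11110111)
  AND R1, R2  → R1 = 10 AND 247 = 2 (0b00000010)
Final: R1 = 2

2


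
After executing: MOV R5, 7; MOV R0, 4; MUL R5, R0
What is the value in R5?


Register state trace:
  MOV R5, 7  → R5 = 7
  MOV R0, 4  → R0 = 4
  MUL R5, R0  → R5 = 7 * 4 = 28
Final: R5 = 28

28


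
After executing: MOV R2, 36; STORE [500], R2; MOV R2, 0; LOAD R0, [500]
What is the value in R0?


Register and memory trace:
  MOV R2, 36  → R2 = 36
  STORE [500], R2  → mem[500] = 36
  MOV R2, 0  → R2 = 0
  LOAD R0, [500]  → R0 = mem[500] = 36
Final: R0 = 36

36


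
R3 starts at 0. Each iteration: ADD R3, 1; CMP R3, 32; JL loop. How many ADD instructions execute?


Loop trace (R3 starts at 0, target 32, step 1):
  ADD #1: R3 = 0 + 1 = 1  → 1 < 32, loop
  ADD #2: R3 = 1 + 1 = 2  → 2 < 32, loop
  ADD #3: R3 = 2 + 1 = 3  → 3 < 32, loop
  ADD #4: R3 = 3 + 1 = 4  → 4 < 32, loop
  ADD #5: R3 = 4 + 1 = 5  → 5 < 32, loop
  ADD #6: R3 = 5 + 1 = 6  → 6 < 32, loop
  ADD #7: R3 = 6 + 1 = 7  → 7 < 32, loop
  ADD #8: R3 = 7 + 1 = 8  → 8 < 32, loop
  ADD #9: R3 = 8 + 1 = 9  → 9 < 32, loop
  ADD #10: R3 = 9 + 1 = 10  → 10 < 32, loop
  ADD #11: R3 = 10 + 1 = 11  → 11 < 32, loop
  ADD #12: R3 = 11 + 1 = 12  → 12 < 32, loop
  ADD #13: R3 = 12 + 1 = 13  → 13 < 32, loop
  ADD #14: R3 = 13 + 1 = 14  → 14 < 32, loop
  ADD #15: R3 = 14 + 1 = 15  → 15 < 32, loop
  ADD #16: R3 = 15 + 1 = 16  → 16 < 32, loop
  ADD #17: R3 = 16 + 1 = 17  → 17 < 32, loop
  ADD #18: R3 = 17 + 1 = 18  → 18 < 32, loop
  ADD #19: R3 = 18 + 1 = 19  → 19 < 32, loop
  ADD #20: R3 = 19 + 1 = 20  → 20 < 32, loop
  ADD #21: R3 = 20 + 1 = 21  → 21 < 32, loop
  ADD #22: R3 = 21 + 1 = 22  → 22 < 32, loop
  ADD #23: R3 = 22 + 1 = 23  → 23 < 32, loop
  ADD #24: R3 = 23 + 1 = 24  → 24 < 32, loop
  ADD #25: R3 = 24 + 1 = 25  → 25 < 32, loop
  ADD #26: R3 = 25 + 1 = 26  → 26 < 32, loop
  ADD #27: R3 = 26 + 1 = 27  → 27 < 32, loop
  ADD #28: R3 = 27 + 1 = 28  → 28 < 32, loop
  ADD #29: R3 = 28 + 1 = 29  → 29 < 32, loop
  ADD #30: R3 = 29 + 1 = 30  → 30 < 32, loop
  ADD #31: R3 = 30 + 1 = 31  → 31 < 32, loop
  ADD #32: R3 = 31 + 1 = 32  → 32 >= 32, exit
Total ADD instructions: 32

32


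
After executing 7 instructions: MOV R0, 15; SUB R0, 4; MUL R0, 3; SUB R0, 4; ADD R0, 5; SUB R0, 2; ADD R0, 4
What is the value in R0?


Register state trace:
  MOV R0, 15  → R0 = 15
  SUB R0, 4  → R0 = 15 - 4 = 11
  MUL R0, 3  → R0 = 11 * 3 = 33
  SUB R0, 4  → R0 = 33 - 4 = 29
  ADD R0, 5  → R0 = 29 + 5 = 34
  SUB R0, 2  → R0 = 34 - 2 = 32
  ADD R0, 4  → R0 = 32 + 4 = 36
Final: R0 = 36

36


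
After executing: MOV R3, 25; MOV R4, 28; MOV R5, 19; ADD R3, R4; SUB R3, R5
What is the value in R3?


Register state trace:
  MOV R3, 25  → R3 = 25
  MOV R4, 28  → R4 = 28
  MOV R5, 19  → R5 = 19
  ADD R3, R4  → R3 = 25 + 28 = 53
  SUB R3, R5  → R3 = 53 - 19 = 34
Final: R3 = 34

34


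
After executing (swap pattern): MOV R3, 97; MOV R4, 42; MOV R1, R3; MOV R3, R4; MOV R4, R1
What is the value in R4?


Register state trace (swap pattern):
  MOV R3, 97  → R3 = 97
  MOV R4, 42  → R4 = 42
  MOV R1, R3  → R1 = 97  (save R3)
  MOV R3, R4  → R3 = 42  (R3 gets R4's value)
  MOV R4, R1  → R4 = 97  (R4 gets saved value)
Final: R4 = 97

97


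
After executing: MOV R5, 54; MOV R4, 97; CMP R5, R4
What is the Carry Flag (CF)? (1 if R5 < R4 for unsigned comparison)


Register state trace:
  MOV R5, 54  → R5 = 54
  MOV R4, 97  → R4 = 97
  CMP R5, R4  → unsigned 54 - 97: borrow occurs
  54 < 97, so CF = 1
CF = 1

1


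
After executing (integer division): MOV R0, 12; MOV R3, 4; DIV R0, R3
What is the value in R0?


Register state trace:
  MOV R0, 12  → R0 = 12
  MOV R3, 4  → R3 = 4
  DIV R0, R3  → R0 = 12 // 4 = 3
Final: R0 = 3

3


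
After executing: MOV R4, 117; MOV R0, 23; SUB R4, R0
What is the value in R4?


Register state trace:
  MOV R4, 117  → R4 = 117
  MOV R0, 23  → R0 = 23
  SUB R4, R0  → R4 = 117 - 23 = 94
Final: R4 = 94

94


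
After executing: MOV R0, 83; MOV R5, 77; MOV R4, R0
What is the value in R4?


Register state trace:
  MOV R0, 83  → R0 = 83
  MOV R5, 77  → R5 = 77
  MOV R4, R0  → R4 = 83
Final: R4 = 83

83


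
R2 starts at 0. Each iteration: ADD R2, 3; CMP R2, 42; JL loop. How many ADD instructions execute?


Loop trace (R2 starts at 0, target 42, step 3):
  ADD #1: R2 = 0 + 3 = 3  → 3 < 42, loop
  ADD #2: R2 = 3 + 3 = 6  → 6 < 42, loop
  ADD #3: R2 = 6 + 3 = 9  → 9 < 42, loop
  ADD #4: R2 = 9 + 3 = 12  → 12 < 42, loop
  ADD #5: R2 = 12 + 3 = 15  → 15 < 42, loop
  ADD #6: R2 = 15 + 3 = 18  → 18 < 42, loop
  ADD #7: R2 = 18 + 3 = 21  → 21 < 42, loop
  ADD #8: R2 = 21 + 3 = 24  → 24 < 42, loop
  ADD #9: R2 = 24 + 3 = 27  → 27 < 42, loop
  ADD #10: R2 = 27 + 3 = 30  → 30 < 42, loop
  ADD #11: R2 = 30 + 3 = 33  → 33 < 42, loop
  ADD #12: R2 = 33 + 3 = 36  → 36 < 42, loop
  ADD #13: R2 = 36 + 3 = 39  → 39 < 42, loop
  ADD #14: R2 = 39 + 3 = 42  → 42 >= 42, exit
Total ADD instructions: 14

14


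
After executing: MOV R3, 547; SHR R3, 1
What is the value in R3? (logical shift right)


Register state trace:
  MOV R3, 547  → R3 = 547
  SHR R3, 1  → R3 = 547 >> 1 = 547 // 2^1 = 273
Final: R3 = 273

273


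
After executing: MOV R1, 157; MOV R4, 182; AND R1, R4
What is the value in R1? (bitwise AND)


Register state trace:
  MOV R1, 157  → R1 = 157 (0b10011101)
  MOV R4, 182  → R4 = 182 (0b10110110)
  AND R1, R4  → R1 = 157 AND 182 = 148 (0b10010100)
Final: R1 = 148

148


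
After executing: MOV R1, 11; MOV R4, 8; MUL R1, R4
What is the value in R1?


Register state trace:
  MOV R1, 11  → R1 = 11
  MOV R4, 8  → R4 = 8
  MUL R1, R4  → R1 = 11 * 8 = 88
Final: R1 = 88

88


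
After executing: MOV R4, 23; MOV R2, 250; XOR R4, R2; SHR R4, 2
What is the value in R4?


Register state trace:
  MOV R4, 23  → R4 = 23 (0b00010111)
  MOV R2, 250  → R2 = 250 (0b11111010)
  XOR R4, R2  → R4 = 23 XOR 250 = 237 (0b11101101)
  SHR R4, 2  → R4 = 237 >> 2 = 59
Final: R4 = 59

59


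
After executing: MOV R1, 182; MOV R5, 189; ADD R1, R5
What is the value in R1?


Register state trace:
  MOV R1, 182  → R1 = 182
  MOV R5, 189  → R5 = 189
  ADD R1, R5  → R1 = 182 + 189 = 371
Final: R1 = 371

371


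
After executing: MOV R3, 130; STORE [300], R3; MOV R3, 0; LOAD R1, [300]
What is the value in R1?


Register and memory trace:
  MOV R3, 130  → R3 = 130
  STORE [300], R3  → mem[300] = 130
  MOV R3, 0  → R3 = 0
  LOAD R1, [300]  → R1 = mem[300] = 130
Final: R1 = 130

130


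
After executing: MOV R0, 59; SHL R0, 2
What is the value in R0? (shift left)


Register state trace:
  MOV R0, 59  → R0 = 59
  SHL R0, 2  → R0 = 59 << 2 = 59 * 2^2 = 236
Final: R0 = 236

236


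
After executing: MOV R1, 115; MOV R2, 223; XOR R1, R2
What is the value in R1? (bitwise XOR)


Register state trace:
  MOV R1, 115  → R1 = 115 (0b01110011)
  MOV R2, 223  → R2 = 223 (0b11011111)
  XOR R1, R2  → R1 = 115 XOR 223 = 172 (0b10101100)
Final: R1 = 172

172


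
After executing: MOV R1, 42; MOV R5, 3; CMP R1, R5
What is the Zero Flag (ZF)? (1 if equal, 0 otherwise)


Register state trace:
  MOV R1, 42  → R1 = 42
  MOV R5, 3  → R5 = 3
  CMP R1, R5  → computes 42 - 3 = 39
  Result is nonzero, so values are not equal
ZF = 0

0


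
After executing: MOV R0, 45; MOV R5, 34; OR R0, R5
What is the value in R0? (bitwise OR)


Register state trace:
  MOV R0, 45  → R0 = 45 (0b00101101)
  MOV R5, 34  → R5 = 34 (0b00100010)
  OR R0, R5   → R0 = 45 OR 34 = 47 (0b00101111)
Final: R0 = 47

47


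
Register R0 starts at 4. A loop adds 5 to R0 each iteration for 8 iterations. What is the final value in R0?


Starting value: R0 = 4
  Iter 1: R0 = 4 + 5 = 9
  Iter 2: R0 = 9 + 5 = 14
  Iter 3: R0 = 14 + 5 = 19
  Iter 4: R0 = 19 + 5 = 24
  Iter 5: R0 = 24 + 5 = 29
  Iter 6: R0 = 29 + 5 = 34
  Iter 7: R0 = 34 + 5 = 39
  Iter 8: R0 = 39 + 5 = 44
Final: R0 = 44

44


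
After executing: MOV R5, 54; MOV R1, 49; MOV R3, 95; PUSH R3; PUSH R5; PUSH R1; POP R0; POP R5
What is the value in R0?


Stack trace (top is rightmost):
  MOV R5, 54  → R5 = 54
  MOV R1, 49  → R1 = 49
  MOV R3, 95  → R3 = 95
  PUSH R3  → stack: [95]
  PUSH R5  → stack: [95, 54]
  PUSH R1  → stack: [95, 54, 49]
  POP R0  → R0 = 49, stack: [95, 54]
  POP R5  → R5 = 54, stack: [95]
Final: R0 = 49

49


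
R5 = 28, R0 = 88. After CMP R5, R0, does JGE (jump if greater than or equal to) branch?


Trace:
  R5 = 28, R0 = 88
  CMP R5, R0  → compares 28 vs 88
  JGE checks: is 28 greater than or equal to 88?
  28 < 88, so condition is false
Branch taken: No

No


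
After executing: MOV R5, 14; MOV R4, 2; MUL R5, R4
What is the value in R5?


Register state trace:
  MOV R5, 14  → R5 = 14
  MOV R4, 2  → R4 = 2
  MUL R5, R4  → R5 = 14 * 2 = 28
Final: R5 = 28

28


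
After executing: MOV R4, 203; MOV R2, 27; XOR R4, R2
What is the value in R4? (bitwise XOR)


Register state trace:
  MOV R4, 203  → R4 = 203 (0b11001011)
  MOV R2, 27  → R2 = 27 (0b00011011)
  XOR R4, R2  → R4 = 203 XOR 27 = 208 (0b11010000)
Final: R4 = 208

208


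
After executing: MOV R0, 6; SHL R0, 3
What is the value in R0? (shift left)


Register state trace:
  MOV R0, 6  → R0 = 6
  SHL R0, 3  → R0 = 6 << 3 = 6 * 2^3 = 48
Final: R0 = 48

48


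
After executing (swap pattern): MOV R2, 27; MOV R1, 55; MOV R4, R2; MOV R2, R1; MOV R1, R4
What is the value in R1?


Register state trace (swap pattern):
  MOV R2, 27  → R2 = 27
  MOV R1, 55  → R1 = 55
  MOV R4, R2  → R4 = 27  (save R2)
  MOV R2, R1  → R2 = 55  (R2 gets R1's value)
  MOV R1, R4  → R1 = 27  (R1 gets saved value)
Final: R1 = 27

27


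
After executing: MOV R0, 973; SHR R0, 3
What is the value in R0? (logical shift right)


Register state trace:
  MOV R0, 973  → R0 = 973
  SHR R0, 3  → R0 = 973 >> 3 = 973 // 2^3 = 121
Final: R0 = 121

121


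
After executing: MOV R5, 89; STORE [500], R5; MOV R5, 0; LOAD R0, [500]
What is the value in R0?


Register and memory trace:
  MOV R5, 89  → R5 = 89
  STORE [500], R5  → mem[500] = 89
  MOV R5, 0  → R5 = 0
  LOAD R0, [500]  → R0 = mem[500] = 89
Final: R0 = 89

89


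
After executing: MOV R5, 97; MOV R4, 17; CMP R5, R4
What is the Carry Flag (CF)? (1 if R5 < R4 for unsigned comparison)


Register state trace:
  MOV R5, 97  → R5 = 97
  MOV R4, 17  → R4 = 17
  CMP R5, R4  → unsigned 97 - 17: no borrow
  97 >= 17, so CF = 0
CF = 0

0


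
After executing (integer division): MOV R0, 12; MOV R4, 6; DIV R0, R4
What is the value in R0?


Register state trace:
  MOV R0, 12  → R0 = 12
  MOV R4, 6  → R4 = 6
  DIV R0, R4  → R0 = 12 // 6 = 2
Final: R0 = 2

2


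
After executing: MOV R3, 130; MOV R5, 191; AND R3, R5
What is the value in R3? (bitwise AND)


Register state trace:
  MOV R3, 130  → R3 = 130 (0b10000010)
  MOV R5, 191  → R5 = 191 (0b10111111)
  AND R3, R5  → R3 = 130 AND 191 = 130 (0b10000010)
Final: R3 = 130

130


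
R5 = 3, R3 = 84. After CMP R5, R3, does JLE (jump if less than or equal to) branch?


Trace:
  R5 = 3, R3 = 84
  CMP R5, R3  → compares 3 vs 84
  JLE checks: is 3 less than or equal to 84?
  3 < 84, so condition is true
Branch taken: Yes

Yes


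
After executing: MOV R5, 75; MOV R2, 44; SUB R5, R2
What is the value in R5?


Register state trace:
  MOV R5, 75  → R5 = 75
  MOV R2, 44  → R2 = 44
  SUB R5, R2  → R5 = 75 - 44 = 31
Final: R5 = 31

31


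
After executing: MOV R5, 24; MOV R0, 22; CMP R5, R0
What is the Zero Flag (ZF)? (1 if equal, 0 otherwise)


Register state trace:
  MOV R5, 24  → R5 = 24
  MOV R0, 22  → R0 = 22
  CMP R5, R0  → computes 24 - 22 = 2
  Result is nonzero, so values are not equal
ZF = 0

0


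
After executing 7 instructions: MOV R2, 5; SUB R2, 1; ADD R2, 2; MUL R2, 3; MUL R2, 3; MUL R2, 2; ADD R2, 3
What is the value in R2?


Register state trace:
  MOV R2, 5  → R2 = 5
  SUB R2, 1  → R2 = 5 - 1 = 4
  ADD R2, 2  → R2 = 4 + 2 = 6
  MUL R2, 3  → R2 = 6 * 3 = 18
  MUL R2, 3  → R2 = 18 * 3 = 54
  MUL R2, 2  → R2 = 54 * 2 = 108
  ADD R2, 3  → R2 = 108 + 3 = 111
Final: R2 = 111

111


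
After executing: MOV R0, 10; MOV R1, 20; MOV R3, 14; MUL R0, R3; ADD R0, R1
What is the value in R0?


Register state trace:
  MOV R0, 10  → R0 = 10
  MOV R1, 20  → R1 = 20
  MOV R3, 14  → R3 = 14
  MUL R0, R3  → R0 = 10 * 14 = 140
  ADD R0, R1  → R0 = 140 + 20 = 160
Final: R0 = 160

160


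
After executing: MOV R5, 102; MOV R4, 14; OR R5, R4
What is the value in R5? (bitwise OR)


Register state trace:
  MOV R5, 102  → R5 = 102 (0b01100110)
  MOV R4, 14  → R4 = 14 (0b00001110)
  OR R5, R4   → R5 = 102 OR 14 = 110 (0b01101110)
Final: R5 = 110

110


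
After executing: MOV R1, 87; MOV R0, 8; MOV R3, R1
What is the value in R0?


Register state trace:
  MOV R1, 87  → R1 = 87
  MOV R0, 8  → R0 = 8
  MOV R3, R1  → R3 = 87
Final: R0 = 8

8


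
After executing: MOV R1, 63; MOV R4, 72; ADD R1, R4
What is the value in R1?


Register state trace:
  MOV R1, 63  → R1 = 63
  MOV R4, 72  → R4 = 72
  ADD R1, R4  → R1 = 63 + 72 = 135
Final: R1 = 135

135


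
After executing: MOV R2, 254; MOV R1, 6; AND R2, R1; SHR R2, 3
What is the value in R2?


Register state trace:
  MOV R2, 254  → R2 = 254 (0b11111110)
  MOV R1, 6  → R1 = 6 (0b00000110)
  AND R2, R1  → R2 = 254 AND 6 = 6 (0b00000110)
  SHR R2, 3  → R2 = 6 >> 3 = 0
Final: R2 = 0

0


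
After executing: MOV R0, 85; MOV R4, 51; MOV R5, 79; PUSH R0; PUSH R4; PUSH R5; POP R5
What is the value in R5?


Stack trace (top is rightmost):
  MOV R0, 85  → R0 = 85
  MOV R4, 51  → R4 = 51
  MOV R5, 79  → R5 = 79
  PUSH R0  → stack: [85]
  PUSH R4  → stack: [85, 51]
  PUSH R5  → stack: [85, 51, 79]
  POP R5  → R5 = 79, stack: [85, 51]
Final: R5 = 79

79


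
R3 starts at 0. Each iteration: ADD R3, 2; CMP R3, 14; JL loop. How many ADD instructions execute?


Loop trace (R3 starts at 0, target 14, step 2):
  ADD #1: R3 = 0 + 2 = 2  → 2 < 14, loop
  ADD #2: R3 = 2 + 2 = 4  → 4 < 14, loop
  ADD #3: R3 = 4 + 2 = 6  → 6 < 14, loop
  ADD #4: R3 = 6 + 2 = 8  → 8 < 14, loop
  ADD #5: R3 = 8 + 2 = 10  → 10 < 14, loop
  ADD #6: R3 = 10 + 2 = 12  → 12 < 14, loop
  ADD #7: R3 = 12 + 2 = 14  → 14 >= 14, exit
Total ADD instructions: 7

7


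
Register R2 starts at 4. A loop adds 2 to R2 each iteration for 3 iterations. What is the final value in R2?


Starting value: R2 = 4
  Iter 1: R2 = 4 + 2 = 6
  Iter 2: R2 = 6 + 2 = 8
  Iter 3: R2 = 8 + 2 = 10
Final: R2 = 10

10


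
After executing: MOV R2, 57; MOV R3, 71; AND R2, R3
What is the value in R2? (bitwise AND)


Register state trace:
  MOV R2, 57  → R2 = 57 (0b00111001)
  MOV R3, 71  → R3 = 71 (0b01000111)
  AND R2, R3  → R2 = 57 AND 71 = 1 (0b00000001)
Final: R2 = 1

1


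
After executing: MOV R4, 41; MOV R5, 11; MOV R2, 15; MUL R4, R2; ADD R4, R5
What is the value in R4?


Register state trace:
  MOV R4, 41  → R4 = 41
  MOV R5, 11  → R5 = 11
  MOV R2, 15  → R2 = 15
  MUL R4, R2  → R4 = 41 * 15 = 615
  ADD R4, R5  → R4 = 615 + 11 = 626
Final: R4 = 626

626


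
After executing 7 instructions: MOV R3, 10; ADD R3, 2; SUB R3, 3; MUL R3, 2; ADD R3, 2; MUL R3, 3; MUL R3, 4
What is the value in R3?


Register state trace:
  MOV R3, 10  → R3 = 10
  ADD R3, 2  → R3 = 10 + 2 = 12
  SUB R3, 3  → R3 = 12 - 3 = 9
  MUL R3, 2  → R3 = 9 * 2 = 18
  ADD R3, 2  → R3 = 18 + 2 = 20
  MUL R3, 3  → R3 = 20 * 3 = 60
  MUL R3, 4  → R3 = 60 * 4 = 240
Final: R3 = 240

240


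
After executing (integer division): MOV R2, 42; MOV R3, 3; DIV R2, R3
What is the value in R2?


Register state trace:
  MOV R2, 42  → R2 = 42
  MOV R3, 3  → R3 = 3
  DIV R2, R3  → R2 = 42 // 3 = 14
Final: R2 = 14

14


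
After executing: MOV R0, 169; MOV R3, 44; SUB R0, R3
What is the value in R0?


Register state trace:
  MOV R0, 169  → R0 = 169
  MOV R3, 44  → R3 = 44
  SUB R0, R3  → R0 = 169 - 44 = 125
Final: R0 = 125

125


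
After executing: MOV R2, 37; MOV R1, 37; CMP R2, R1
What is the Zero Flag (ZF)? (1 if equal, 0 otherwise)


Register state trace:
  MOV R2, 37  → R2 = 37
  MOV R1, 37  → R1 = 37
  CMP R2, R1  → computes 37 - 37 = 0
  Result is zero, so values are equal
ZF = 1

1


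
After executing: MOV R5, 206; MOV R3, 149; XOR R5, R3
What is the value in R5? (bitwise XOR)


Register state trace:
  MOV R5, 206  → R5 = 206 (0b11001110)
  MOV R3, 149  → R3 = 149 (0b10010101)
  XOR R5, R3  → R5 = 206 XOR 149 = 91 (0b01011011)
Final: R5 = 91

91


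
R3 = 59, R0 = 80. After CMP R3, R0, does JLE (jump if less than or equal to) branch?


Trace:
  R3 = 59, R0 = 80
  CMP R3, R0  → compares 59 vs 80
  JLE checks: is 59 less than or equal to 80?
  59 < 80, so condition is true
Branch taken: Yes

Yes


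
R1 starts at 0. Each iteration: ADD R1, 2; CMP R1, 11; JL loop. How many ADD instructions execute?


Loop trace (R1 starts at 0, target 11, step 2):
  ADD #1: R1 = 0 + 2 = 2  → 2 < 11, loop
  ADD #2: R1 = 2 + 2 = 4  → 4 < 11, loop
  ADD #3: R1 = 4 + 2 = 6  → 6 < 11, loop
  ADD #4: R1 = 6 + 2 = 8  → 8 < 11, loop
  ADD #5: R1 = 8 + 2 = 10  → 10 < 11, loop
  ADD #6: R1 = 10 + 2 = 12  → 12 >= 11, exit
Total ADD instructions: 6

6


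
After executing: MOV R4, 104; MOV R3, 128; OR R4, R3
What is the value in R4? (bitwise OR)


Register state trace:
  MOV R4, 104  → R4 = 104 (0b01101000)
  MOV R3, 128  → R3 = 128 (0b10000000)
  OR R4, R3   → R4 = 104 OR 128 = 232 (0b11101000)
Final: R4 = 232

232


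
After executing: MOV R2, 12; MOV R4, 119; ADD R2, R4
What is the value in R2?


Register state trace:
  MOV R2, 12  → R2 = 12
  MOV R4, 119  → R4 = 119
  ADD R2, R4  → R2 = 12 + 119 = 131
Final: R2 = 131

131


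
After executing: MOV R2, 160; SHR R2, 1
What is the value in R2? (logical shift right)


Register state trace:
  MOV R2, 160  → R2 = 160
  SHR R2, 1  → R2 = 160 >> 1 = 160 // 2^1 = 80
Final: R2 = 80

80


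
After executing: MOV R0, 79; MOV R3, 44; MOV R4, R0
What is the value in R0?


Register state trace:
  MOV R0, 79  → R0 = 79
  MOV R3, 44  → R3 = 44
  MOV R4, R0  → R4 = 79
Final: R0 = 79

79


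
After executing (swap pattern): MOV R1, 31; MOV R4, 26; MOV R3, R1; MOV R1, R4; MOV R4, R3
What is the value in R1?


Register state trace (swap pattern):
  MOV R1, 31  → R1 = 31
  MOV R4, 26  → R4 = 26
  MOV R3, R1  → R3 = 31  (save R1)
  MOV R1, R4  → R1 = 26  (R1 gets R4's value)
  MOV R4, R3  → R4 = 31  (R4 gets saved value)
Final: R1 = 26

26


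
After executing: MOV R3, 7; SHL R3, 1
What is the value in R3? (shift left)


Register state trace:
  MOV R3, 7  → R3 = 7
  SHL R3, 1  → R3 = 7 << 1 = 7 * 2^1 = 14
Final: R3 = 14

14


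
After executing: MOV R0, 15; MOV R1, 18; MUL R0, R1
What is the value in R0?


Register state trace:
  MOV R0, 15  → R0 = 15
  MOV R1, 18  → R1 = 18
  MUL R0, R1  → R0 = 15 * 18 = 270
Final: R0 = 270

270


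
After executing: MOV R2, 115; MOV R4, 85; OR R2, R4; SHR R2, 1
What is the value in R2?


Register state trace:
  MOV R2, 115  → R2 = 115 (0b01110011)
  MOV R4, 85  → R4 = 85 (0b01010101)
  OR R2, R4  → R2 = 115 OR 85 = 119 (0b01110111)
  SHR R2, 1  → R2 = 119 >> 1 = 59
Final: R2 = 59

59


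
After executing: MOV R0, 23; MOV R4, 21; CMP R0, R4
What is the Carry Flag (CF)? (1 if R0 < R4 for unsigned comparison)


Register state trace:
  MOV R0, 23  → R0 = 23
  MOV R4, 21  → R4 = 21
  CMP R0, R4  → unsigned 23 - 21: no borrow
  23 >= 21, so CF = 0
CF = 0

0


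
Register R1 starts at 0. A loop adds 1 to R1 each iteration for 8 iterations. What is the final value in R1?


Starting value: R1 = 0
  Iter 1: R1 = 0 + 1 = 1
  Iter 2: R1 = 1 + 1 = 2
  Iter 3: R1 = 2 + 1 = 3
  Iter 4: R1 = 3 + 1 = 4
  Iter 5: R1 = 4 + 1 = 5
  Iter 6: R1 = 5 + 1 = 6
  Iter 7: R1 = 6 + 1 = 7
  Iter 8: R1 = 7 + 1 = 8
Final: R1 = 8

8


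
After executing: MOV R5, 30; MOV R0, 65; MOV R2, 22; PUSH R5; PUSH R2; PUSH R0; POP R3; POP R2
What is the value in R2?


Stack trace (top is rightmost):
  MOV R5, 30  → R5 = 30
  MOV R0, 65  → R0 = 65
  MOV R2, 22  → R2 = 22
  PUSH R5  → stack: [30]
  PUSH R2  → stack: [30, 22]
  PUSH R0  → stack: [30, 22, 65]
  POP R3  → R3 = 65, stack: [30, 22]
  POP R2  → R2 = 22, stack: [30]
Final: R2 = 22

22


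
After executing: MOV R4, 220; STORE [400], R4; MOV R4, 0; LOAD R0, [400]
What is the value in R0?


Register and memory trace:
  MOV R4, 220  → R4 = 220
  STORE [400], R4  → mem[400] = 220
  MOV R4, 0  → R4 = 0
  LOAD R0, [400]  → R0 = mem[400] = 220
Final: R0 = 220

220


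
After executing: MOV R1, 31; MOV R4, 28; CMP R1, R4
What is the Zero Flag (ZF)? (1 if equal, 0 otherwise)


Register state trace:
  MOV R1, 31  → R1 = 31
  MOV R4, 28  → R4 = 28
  CMP R1, R4  → computes 31 - 28 = 3
  Result is nonzero, so values are not equal
ZF = 0

0


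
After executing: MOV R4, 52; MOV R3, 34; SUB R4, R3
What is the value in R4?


Register state trace:
  MOV R4, 52  → R4 = 52
  MOV R3, 34  → R3 = 34
  SUB R4, R3  → R4 = 52 - 34 = 18
Final: R4 = 18

18


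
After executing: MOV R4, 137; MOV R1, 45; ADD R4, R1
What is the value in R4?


Register state trace:
  MOV R4, 137  → R4 = 137
  MOV R1, 45  → R1 = 45
  ADD R4, R1  → R4 = 137 + 45 = 182
Final: R4 = 182

182


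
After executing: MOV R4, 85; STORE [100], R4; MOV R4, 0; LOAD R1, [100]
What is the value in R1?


Register and memory trace:
  MOV R4, 85  → R4 = 85
  STORE [100], R4  → mem[100] = 85
  MOV R4, 0  → R4 = 0
  LOAD R1, [100]  → R1 = mem[100] = 85
Final: R1 = 85

85


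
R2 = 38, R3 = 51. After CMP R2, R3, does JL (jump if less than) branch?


Trace:
  R2 = 38, R3 = 51
  CMP R2, R3  → compares 38 vs 51
  JL checks: is 38 less than 51?
  38 < 51, so condition is true
Branch taken: Yes

Yes


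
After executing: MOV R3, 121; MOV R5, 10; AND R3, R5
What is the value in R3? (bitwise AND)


Register state trace:
  MOV R3, 121  → R3 = 121 (0b01111001)
  MOV R5, 10  → R5 = 10 (0b00001010)
  AND R3, R5  → R3 = 121 AND 10 = 8 (0b00001000)
Final: R3 = 8

8


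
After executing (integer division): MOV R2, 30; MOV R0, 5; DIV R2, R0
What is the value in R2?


Register state trace:
  MOV R2, 30  → R2 = 30
  MOV R0, 5  → R0 = 5
  DIV R2, R0  → R2 = 30 // 5 = 6
Final: R2 = 6

6


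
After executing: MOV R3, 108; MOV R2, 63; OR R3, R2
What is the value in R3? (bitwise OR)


Register state trace:
  MOV R3, 108  → R3 = 108 (0b01101100)
  MOV R2, 63  → R2 = 63 (0b00111111)
  OR R3, R2   → R3 = 108 OR 63 = 127 (0b01111111)
Final: R3 = 127

127


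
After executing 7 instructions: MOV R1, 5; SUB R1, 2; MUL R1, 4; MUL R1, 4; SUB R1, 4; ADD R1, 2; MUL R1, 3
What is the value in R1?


Register state trace:
  MOV R1, 5  → R1 = 5
  SUB R1, 2  → R1 = 5 - 2 = 3
  MUL R1, 4  → R1 = 3 * 4 = 12
  MUL R1, 4  → R1 = 12 * 4 = 48
  SUB R1, 4  → R1 = 48 - 4 = 44
  ADD R1, 2  → R1 = 44 + 2 = 46
  MUL R1, 3  → R1 = 46 * 3 = 138
Final: R1 = 138

138


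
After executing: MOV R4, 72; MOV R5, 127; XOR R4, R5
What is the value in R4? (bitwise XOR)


Register state trace:
  MOV R4, 72  → R4 = 72 (0b01001000)
  MOV R5, 127  → R5 = 127 (0b01111111)
  XOR R4, R5  → R4 = 72 XOR 127 = 55 (0b00110111)
Final: R4 = 55

55


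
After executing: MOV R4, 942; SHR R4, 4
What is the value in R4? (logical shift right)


Register state trace:
  MOV R4, 942  → R4 = 942
  SHR R4, 4  → R4 = 942 >> 4 = 942 // 2^4 = 58
Final: R4 = 58

58


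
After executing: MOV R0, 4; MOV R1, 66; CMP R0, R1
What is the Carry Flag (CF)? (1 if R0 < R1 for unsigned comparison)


Register state trace:
  MOV R0, 4  → R0 = 4
  MOV R1, 66  → R1 = 66
  CMP R0, R1  → unsigned 4 - 66: borrow occurs
  4 < 66, so CF = 1
CF = 1

1


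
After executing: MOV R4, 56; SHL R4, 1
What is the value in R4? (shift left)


Register state trace:
  MOV R4, 56  → R4 = 56
  SHL R4, 1  → R4 = 56 << 1 = 56 * 2^1 = 112
Final: R4 = 112

112


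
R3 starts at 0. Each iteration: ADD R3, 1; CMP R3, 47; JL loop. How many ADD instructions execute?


Loop trace (R3 starts at 0, target 47, step 1):
  ADD #1: R3 = 0 + 1 = 1  → 1 < 47, loop
  ADD #2: R3 = 1 + 1 = 2  → 2 < 47, loop
  ADD #3: R3 = 2 + 1 = 3  → 3 < 47, loop
  ADD #4: R3 = 3 + 1 = 4  → 4 < 47, loop
  ADD #5: R3 = 4 + 1 = 5  → 5 < 47, loop
  ADD #6: R3 = 5 + 1 = 6  → 6 < 47, loop
  ADD #7: R3 = 6 + 1 = 7  → 7 < 47, loop
  ADD #8: R3 = 7 + 1 = 8  → 8 < 47, loop
  ADD #9: R3 = 8 + 1 = 9  → 9 < 47, loop
  ADD #10: R3 = 9 + 1 = 10  → 10 < 47, loop
  ADD #11: R3 = 10 + 1 = 11  → 11 < 47, loop
  ADD #12: R3 = 11 + 1 = 12  → 12 < 47, loop
  ADD #13: R3 = 12 + 1 = 13  → 13 < 47, loop
  ADD #14: R3 = 13 + 1 = 14  → 14 < 47, loop
  ADD #15: R3 = 14 + 1 = 15  → 15 < 47, loop
  ADD #16: R3 = 15 + 1 = 16  → 16 < 47, loop
  ADD #17: R3 = 16 + 1 = 17  → 17 < 47, loop
  ADD #18: R3 = 17 + 1 = 18  → 18 < 47, loop
  ADD #19: R3 = 18 + 1 = 19  → 19 < 47, loop
  ADD #20: R3 = 19 + 1 = 20  → 20 < 47, loop
  ADD #21: R3 = 20 + 1 = 21  → 21 < 47, loop
  ADD #22: R3 = 21 + 1 = 22  → 22 < 47, loop
  ADD #23: R3 = 22 + 1 = 23  → 23 < 47, loop
  ADD #24: R3 = 23 + 1 = 24  → 24 < 47, loop
  ADD #25: R3 = 24 + 1 = 25  → 25 < 47, loop
  ADD #26: R3 = 25 + 1 = 26  → 26 < 47, loop
  ADD #27: R3 = 26 + 1 = 27  → 27 < 47, loop
  ADD #28: R3 = 27 + 1 = 28  → 28 < 47, loop
  ADD #29: R3 = 28 + 1 = 29  → 29 < 47, loop
  ADD #30: R3 = 29 + 1 = 30  → 30 < 47, loop
  ADD #31: R3 = 30 + 1 = 31  → 31 < 47, loop
  ADD #32: R3 = 31 + 1 = 32  → 32 < 47, loop
  ADD #33: R3 = 32 + 1 = 33  → 33 < 47, loop
  ADD #34: R3 = 33 + 1 = 34  → 34 < 47, loop
  ADD #35: R3 = 34 + 1 = 35  → 35 < 47, loop
  ADD #36: R3 = 35 + 1 = 36  → 36 < 47, loop
  ADD #37: R3 = 36 + 1 = 37  → 37 < 47, loop
  ADD #38: R3 = 37 + 1 = 38  → 38 < 47, loop
  ADD #39: R3 = 38 + 1 = 39  → 39 < 47, loop
  ADD #40: R3 = 39 + 1 = 40  → 40 < 47, loop
  ADD #41: R3 = 40 + 1 = 41  → 41 < 47, loop
  ADD #42: R3 = 41 + 1 = 42  → 42 < 47, loop
  ADD #43: R3 = 42 + 1 = 43  → 43 < 47, loop
  ADD #44: R3 = 43 + 1 = 44  → 44 < 47, loop
  ADD #45: R3 = 44 + 1 = 45  → 45 < 47, loop
  ADD #46: R3 = 45 + 1 = 46  → 46 < 47, loop
  ADD #47: R3 = 46 + 1 = 47  → 47 >= 47, exit
Total ADD instructions: 47

47


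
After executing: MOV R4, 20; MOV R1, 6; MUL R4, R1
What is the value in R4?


Register state trace:
  MOV R4, 20  → R4 = 20
  MOV R1, 6  → R1 = 6
  MUL R4, R1  → R4 = 20 * 6 = 120
Final: R4 = 120

120


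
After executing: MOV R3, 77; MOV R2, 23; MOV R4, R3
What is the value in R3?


Register state trace:
  MOV R3, 77  → R3 = 77
  MOV R2, 23  → R2 = 23
  MOV R4, R3  → R4 = 77
Final: R3 = 77

77


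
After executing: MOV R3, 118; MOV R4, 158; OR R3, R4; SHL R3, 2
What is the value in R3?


Register state trace:
  MOV R3, 118  → R3 = 118 (0b01110110)
  MOV R4, 158  → R4 = 158 (0b10011110)
  OR R3, R4  → R3 = 118 OR 158 = 254 (0b11111110)
  SHL R3, 2  → R3 = 254 << 2 = 1016
Final: R3 = 1016

1016


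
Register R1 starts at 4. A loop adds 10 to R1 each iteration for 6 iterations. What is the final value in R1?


Starting value: R1 = 4
  Iter 1: R1 = 4 + 10 = 14
  Iter 2: R1 = 14 + 10 = 24
  Iter 3: R1 = 24 + 10 = 34
  Iter 4: R1 = 34 + 10 = 44
  Iter 5: R1 = 44 + 10 = 54
  Iter 6: R1 = 54 + 10 = 64
Final: R1 = 64

64


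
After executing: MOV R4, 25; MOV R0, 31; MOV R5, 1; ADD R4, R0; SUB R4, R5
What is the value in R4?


Register state trace:
  MOV R4, 25  → R4 = 25
  MOV R0, 31  → R0 = 31
  MOV R5, 1  → R5 = 1
  ADD R4, R0  → R4 = 25 + 31 = 56
  SUB R4, R5  → R4 = 56 - 1 = 55
Final: R4 = 55

55


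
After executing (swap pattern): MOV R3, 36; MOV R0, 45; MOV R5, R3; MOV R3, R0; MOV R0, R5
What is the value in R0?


Register state trace (swap pattern):
  MOV R3, 36  → R3 = 36
  MOV R0, 45  → R0 = 45
  MOV R5, R3  → R5 = 36  (save R3)
  MOV R3, R0  → R3 = 45  (R3 gets R0's value)
  MOV R0, R5  → R0 = 36  (R0 gets saved value)
Final: R0 = 36

36


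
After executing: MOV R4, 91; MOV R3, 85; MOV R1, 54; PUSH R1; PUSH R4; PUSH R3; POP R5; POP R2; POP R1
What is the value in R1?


Stack trace (top is rightmost):
  MOV R4, 91  → R4 = 91
  MOV R3, 85  → R3 = 85
  MOV R1, 54  → R1 = 54
  PUSH R1  → stack: [54]
  PUSH R4  → stack: [54, 91]
  PUSH R3  → stack: [54, 91, 85]
  POP R5  → R5 = 85, stack: [54, 91]
  POP R2  → R2 = 91, stack: [54]
  POP R1  → R1 = 54, stack: []
Final: R1 = 54

54


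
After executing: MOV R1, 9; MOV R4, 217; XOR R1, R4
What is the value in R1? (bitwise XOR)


Register state trace:
  MOV R1, 9  → R1 = 9 (0b00001001)
  MOV R4, 217  → R4 = 217 (0b11011001)
  XOR R1, R4  → R1 = 9 XOR 217 = 208 (0b11010000)
Final: R1 = 208

208


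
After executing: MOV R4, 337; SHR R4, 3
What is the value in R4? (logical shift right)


Register state trace:
  MOV R4, 337  → R4 = 337
  SHR R4, 3  → R4 = 337 >> 3 = 337 // 2^3 = 42
Final: R4 = 42

42


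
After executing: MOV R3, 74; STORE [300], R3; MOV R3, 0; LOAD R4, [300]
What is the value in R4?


Register and memory trace:
  MOV R3, 74  → R3 = 74
  STORE [300], R3  → mem[300] = 74
  MOV R3, 0  → R3 = 0
  LOAD R4, [300]  → R4 = mem[300] = 74
Final: R4 = 74

74


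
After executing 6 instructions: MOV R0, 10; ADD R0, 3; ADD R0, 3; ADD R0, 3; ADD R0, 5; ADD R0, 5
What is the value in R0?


Register state trace:
  MOV R0, 10  → R0 = 10
  ADD R0, 3  → R0 = 10 + 3 = 13
  ADD R0, 3  → R0 = 13 + 3 = 16
  ADD R0, 3  → R0 = 16 + 3 = 19
  ADD R0, 5  → R0 = 19 + 5 = 24
  ADD R0, 5  → R0 = 24 + 5 = 29
Final: R0 = 29

29


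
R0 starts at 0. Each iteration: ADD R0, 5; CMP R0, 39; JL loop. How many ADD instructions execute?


Loop trace (R0 starts at 0, target 39, step 5):
  ADD #1: R0 = 0 + 5 = 5  → 5 < 39, loop
  ADD #2: R0 = 5 + 5 = 10  → 10 < 39, loop
  ADD #3: R0 = 10 + 5 = 15  → 15 < 39, loop
  ADD #4: R0 = 15 + 5 = 20  → 20 < 39, loop
  ADD #5: R0 = 20 + 5 = 25  → 25 < 39, loop
  ADD #6: R0 = 25 + 5 = 30  → 30 < 39, loop
  ADD #7: R0 = 30 + 5 = 35  → 35 < 39, loop
  ADD #8: R0 = 35 + 5 = 40  → 40 >= 39, exit
Total ADD instructions: 8

8


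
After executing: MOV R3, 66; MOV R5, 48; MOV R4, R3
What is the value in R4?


Register state trace:
  MOV R3, 66  → R3 = 66
  MOV R5, 48  → R5 = 48
  MOV R4, R3  → R4 = 66
Final: R4 = 66

66


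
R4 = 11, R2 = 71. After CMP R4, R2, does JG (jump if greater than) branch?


Trace:
  R4 = 11, R2 = 71
  CMP R4, R2  → compares 11 vs 71
  JG checks: is 11 greater than 71?
  11 < 71, so condition is false
Branch taken: No

No


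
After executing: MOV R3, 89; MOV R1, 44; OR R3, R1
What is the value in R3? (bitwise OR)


Register state trace:
  MOV R3, 89  → R3 = 89 (0b01011001)
  MOV R1, 44  → R1 = 44 (0b00101100)
  OR R3, R1   → R3 = 89 OR 44 = 125 (0b01111101)
Final: R3 = 125

125


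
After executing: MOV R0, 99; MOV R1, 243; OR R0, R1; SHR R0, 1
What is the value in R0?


Register state trace:
  MOV R0, 99  → R0 = 99 (0b01100011)
  MOV R1, 243  → R1 = 243 (0b11110011)
  OR R0, R1  → R0 = 99 OR 243 = 243 (0b11110011)
  SHR R0, 1  → R0 = 243 >> 1 = 121
Final: R0 = 121

121


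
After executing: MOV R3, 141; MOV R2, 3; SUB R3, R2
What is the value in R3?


Register state trace:
  MOV R3, 141  → R3 = 141
  MOV R2, 3  → R2 = 3
  SUB R3, R2  → R3 = 141 - 3 = 138
Final: R3 = 138

138


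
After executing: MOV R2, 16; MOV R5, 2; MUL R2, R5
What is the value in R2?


Register state trace:
  MOV R2, 16  → R2 = 16
  MOV R5, 2  → R5 = 2
  MUL R2, R5  → R2 = 16 * 2 = 32
Final: R2 = 32

32


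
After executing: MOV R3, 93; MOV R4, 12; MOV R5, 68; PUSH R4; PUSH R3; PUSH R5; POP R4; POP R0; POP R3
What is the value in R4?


Stack trace (top is rightmost):
  MOV R3, 93  → R3 = 93
  MOV R4, 12  → R4 = 12
  MOV R5, 68  → R5 = 68
  PUSH R4  → stack: [12]
  PUSH R3  → stack: [12, 93]
  PUSH R5  → stack: [12, 93, 68]
  POP R4  → R4 = 68, stack: [12, 93]
  POP R0  → R0 = 93, stack: [12]
  POP R3  → R3 = 12, stack: []
Final: R4 = 68

68


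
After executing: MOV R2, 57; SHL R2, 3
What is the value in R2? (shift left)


Register state trace:
  MOV R2, 57  → R2 = 57
  SHL R2, 3  → R2 = 57 << 3 = 57 * 2^3 = 456
Final: R2 = 456

456


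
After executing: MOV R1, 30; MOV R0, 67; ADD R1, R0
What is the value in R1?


Register state trace:
  MOV R1, 30  → R1 = 30
  MOV R0, 67  → R0 = 67
  ADD R1, R0  → R1 = 30 + 67 = 97
Final: R1 = 97

97


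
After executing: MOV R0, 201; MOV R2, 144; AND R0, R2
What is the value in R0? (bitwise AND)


Register state trace:
  MOV R0, 201  → R0 = 201 (0b11001001)
  MOV R2, 144  → R2 = 144 (0b10010000)
  AND R0, R2  → R0 = 201 AND 144 = 128 (0b10000000)
Final: R0 = 128

128


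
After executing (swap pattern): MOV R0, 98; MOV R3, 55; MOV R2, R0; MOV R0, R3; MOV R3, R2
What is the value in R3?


Register state trace (swap pattern):
  MOV R0, 98  → R0 = 98
  MOV R3, 55  → R3 = 55
  MOV R2, R0  → R2 = 98  (save R0)
  MOV R0, R3  → R0 = 55  (R0 gets R3's value)
  MOV R3, R2  → R3 = 98  (R3 gets saved value)
Final: R3 = 98

98


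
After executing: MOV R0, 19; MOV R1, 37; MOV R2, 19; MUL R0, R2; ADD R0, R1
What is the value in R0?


Register state trace:
  MOV R0, 19  → R0 = 19
  MOV R1, 37  → R1 = 37
  MOV R2, 19  → R2 = 19
  MUL R0, R2  → R0 = 19 * 19 = 361
  ADD R0, R1  → R0 = 361 + 37 = 398
Final: R0 = 398

398


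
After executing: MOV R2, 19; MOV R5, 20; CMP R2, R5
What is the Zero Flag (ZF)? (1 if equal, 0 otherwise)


Register state trace:
  MOV R2, 19  → R2 = 19
  MOV R5, 20  → R5 = 20
  CMP R2, R5  → computes 19 - 20 = -1
  Result is nonzero, so values are not equal
ZF = 0

0


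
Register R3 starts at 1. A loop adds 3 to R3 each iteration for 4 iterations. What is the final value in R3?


Starting value: R3 = 1
  Iter 1: R3 = 1 + 3 = 4
  Iter 2: R3 = 4 + 3 = 7
  Iter 3: R3 = 7 + 3 = 10
  Iter 4: R3 = 10 + 3 = 13
Final: R3 = 13

13


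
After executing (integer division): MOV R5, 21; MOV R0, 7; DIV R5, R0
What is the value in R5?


Register state trace:
  MOV R5, 21  → R5 = 21
  MOV R0, 7  → R0 = 7
  DIV R5, R0  → R5 = 21 // 7 = 3
Final: R5 = 3

3


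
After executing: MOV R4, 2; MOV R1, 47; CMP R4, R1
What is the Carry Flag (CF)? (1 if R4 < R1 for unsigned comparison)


Register state trace:
  MOV R4, 2  → R4 = 2
  MOV R1, 47  → R1 = 47
  CMP R4, R1  → unsigned 2 - 47: borrow occurs
  2 < 47, so CF = 1
CF = 1

1


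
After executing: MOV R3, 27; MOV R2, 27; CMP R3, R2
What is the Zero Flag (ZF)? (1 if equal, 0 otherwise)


Register state trace:
  MOV R3, 27  → R3 = 27
  MOV R2, 27  → R2 = 27
  CMP R3, R2  → computes 27 - 27 = 0
  Result is zero, so values are equal
ZF = 1

1
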